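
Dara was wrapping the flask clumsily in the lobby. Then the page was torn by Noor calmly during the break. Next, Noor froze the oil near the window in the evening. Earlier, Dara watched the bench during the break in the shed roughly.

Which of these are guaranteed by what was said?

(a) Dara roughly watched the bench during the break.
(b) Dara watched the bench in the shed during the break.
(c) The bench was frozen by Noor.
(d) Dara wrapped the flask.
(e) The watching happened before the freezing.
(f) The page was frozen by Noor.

(a), (b), (e)

(a) Entailed — dropping 'in the shed' leaves a sub-description the original still satisfies.
(b) Entailed — the original entails any weakening of itself; this just drops 'roughly'.
(c) Not entailed — Noor froze the oil, not the bench; the bench belongs to the watching event.
(d) Not entailed — 'was wrapping' is progressive on an accomplishment; it does not entail the completed 'wrapped'.
(e) Entailed — the narrative places the watching before the freezing.
(f) Not entailed — Noor froze the oil, not the page; the page belongs to the tearing event.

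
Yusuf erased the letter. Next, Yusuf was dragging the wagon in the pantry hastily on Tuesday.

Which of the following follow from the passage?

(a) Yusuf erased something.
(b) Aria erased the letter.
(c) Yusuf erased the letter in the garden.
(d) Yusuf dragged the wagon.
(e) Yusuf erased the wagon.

(a) Entailed — the original entails any weakening of itself; this just generalizes the patient.
(b) Not entailed — the passage has Yusuf erasing the letter, not Aria.
(c) Not entailed — 'in the garden' adds information not in the original event.
(d) Entailed — 'drag' is an activity; 'was dragging' entails that some dragging happened, so 'dragged' holds.
(e) Not entailed — Yusuf erased the letter, not the wagon; the wagon belongs to the dragging event.

(a), (d)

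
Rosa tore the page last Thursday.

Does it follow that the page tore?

'Rosa tore the page' is the causative; it entails the inchoative 'the page tore'.

yes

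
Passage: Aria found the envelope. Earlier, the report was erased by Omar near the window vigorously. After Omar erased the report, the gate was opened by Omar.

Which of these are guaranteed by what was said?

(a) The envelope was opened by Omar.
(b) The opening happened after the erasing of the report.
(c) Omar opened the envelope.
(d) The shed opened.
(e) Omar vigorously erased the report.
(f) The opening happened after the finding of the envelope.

(a) Not entailed — Omar opened the gate, not the envelope; the envelope belongs to the finding event.
(b) Entailed — the narrative places the erasing before the opening.
(c) Not entailed — Omar opened the gate, not the envelope; the envelope belongs to the finding event.
(d) Not entailed — the gate is what opened, not the shed.
(e) Entailed — every conjunct here is already in the original erasing event.
(f) Not entailed — the narrative doesn't order the finding relative to the opening.

(b), (e)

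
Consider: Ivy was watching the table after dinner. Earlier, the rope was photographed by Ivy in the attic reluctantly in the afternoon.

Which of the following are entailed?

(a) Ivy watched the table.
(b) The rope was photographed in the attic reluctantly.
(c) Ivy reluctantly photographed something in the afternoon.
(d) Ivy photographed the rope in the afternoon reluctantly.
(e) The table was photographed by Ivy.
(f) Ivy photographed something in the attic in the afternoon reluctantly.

(a), (b), (c), (d), (f)

(a) Entailed — 'watch' is an activity; 'was watching' entails that some watching happened, so 'watched' holds.
(b) Entailed — dropping 'in the afternoon' and generalizing the agent leaves a sub-description the original still satisfies.
(c) Entailed — every conjunct here is already in the original photographing event.
(d) Entailed — this follows by dropping conjuncts from the photographing event's description.
(e) Not entailed — Ivy photographed the rope, not the table; the table belongs to the watching event.
(f) Entailed — this follows by dropping conjuncts from the photographing event's description.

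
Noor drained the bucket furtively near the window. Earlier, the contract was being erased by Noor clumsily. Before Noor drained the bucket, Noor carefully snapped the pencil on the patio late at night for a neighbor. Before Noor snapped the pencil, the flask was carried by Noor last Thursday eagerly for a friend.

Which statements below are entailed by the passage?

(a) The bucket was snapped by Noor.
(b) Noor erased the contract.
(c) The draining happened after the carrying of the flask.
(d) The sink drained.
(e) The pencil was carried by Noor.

(c)

(a) Not entailed — Noor snapped the pencil, not the bucket; the bucket belongs to the draining event.
(b) Not entailed — 'was erasing' is progressive on an accomplishment; it does not entail the completed 'erased'.
(c) Entailed — the narrative places the carrying before the draining.
(d) Not entailed — the bucket is what drained, not the sink.
(e) Not entailed — Noor carried the flask, not the pencil; the pencil belongs to the snapping event.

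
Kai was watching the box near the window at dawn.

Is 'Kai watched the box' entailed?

'watch' is atelic; if Kai was watching the box, then Kai watched the box (for some time).

yes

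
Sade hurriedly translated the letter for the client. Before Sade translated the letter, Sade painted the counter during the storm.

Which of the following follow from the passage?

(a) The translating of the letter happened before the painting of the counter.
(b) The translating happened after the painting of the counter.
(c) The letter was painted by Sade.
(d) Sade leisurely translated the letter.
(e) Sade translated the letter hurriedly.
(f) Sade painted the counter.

(a) Not entailed — the narrative places the painting before the translating, not after.
(b) Entailed — the narrative places the painting before the translating.
(c) Not entailed — Sade painted the counter, not the letter; the letter belongs to the translating event.
(d) Not entailed — 'leisurely' adds a manner not in (and inconsistent with) the original.
(e) Entailed — dropping 'for the client' leaves a sub-description the original still satisfies.
(f) Entailed — the original entails any weakening of itself; this just drops 'during the storm'.

(b), (e), (f)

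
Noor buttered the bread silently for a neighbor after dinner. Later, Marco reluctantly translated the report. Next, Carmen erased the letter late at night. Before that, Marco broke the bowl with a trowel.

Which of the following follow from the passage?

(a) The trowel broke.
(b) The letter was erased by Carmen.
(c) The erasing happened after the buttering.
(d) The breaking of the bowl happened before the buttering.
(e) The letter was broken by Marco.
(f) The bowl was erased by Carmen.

(a) Not entailed — the bowl is what broke, not the trowel.
(b) Entailed — this follows by dropping conjuncts from the erasing event's description.
(c) Entailed — the narrative places the buttering before the erasing.
(d) Not entailed — the narrative doesn't order the breaking relative to the buttering.
(e) Not entailed — Marco broke the bowl, not the letter; the letter belongs to the erasing event.
(f) Not entailed — Carmen erased the letter, not the bowl; the bowl belongs to the breaking event.

(b), (c)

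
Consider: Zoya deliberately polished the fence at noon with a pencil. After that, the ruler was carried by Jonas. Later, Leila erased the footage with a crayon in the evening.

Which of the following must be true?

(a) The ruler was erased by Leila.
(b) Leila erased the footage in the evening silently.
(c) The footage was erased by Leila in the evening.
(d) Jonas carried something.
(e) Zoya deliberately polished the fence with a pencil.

(c), (d), (e)

(a) Not entailed — Leila erased the footage, not the ruler; the ruler belongs to the carrying event.
(b) Not entailed — 'silently' adds information not in the original event.
(c) Entailed — every conjunct here is already in the original erasing event.
(d) Entailed — this follows by dropping conjuncts from the carrying event's description.
(e) Entailed — the original entails any weakening of itself; this just drops 'at noon'.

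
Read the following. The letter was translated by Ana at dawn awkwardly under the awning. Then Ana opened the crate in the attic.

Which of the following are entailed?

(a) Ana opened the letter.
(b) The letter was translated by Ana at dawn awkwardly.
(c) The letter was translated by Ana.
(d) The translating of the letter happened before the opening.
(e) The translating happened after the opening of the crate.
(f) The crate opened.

(a) Not entailed — Ana opened the crate, not the letter; the letter belongs to the translating event.
(b) Entailed — the original entails any weakening of itself; this just drops 'under the awning'.
(c) Entailed — this follows by dropping conjuncts from the translating event's description.
(d) Entailed — the narrative places the translating before the opening.
(e) Not entailed — the narrative places the translating before the opening, not after.
(f) Entailed — 'Ana opened the crate' is causative; it entails the inchoative 'the crate opened'.

(b), (c), (d), (f)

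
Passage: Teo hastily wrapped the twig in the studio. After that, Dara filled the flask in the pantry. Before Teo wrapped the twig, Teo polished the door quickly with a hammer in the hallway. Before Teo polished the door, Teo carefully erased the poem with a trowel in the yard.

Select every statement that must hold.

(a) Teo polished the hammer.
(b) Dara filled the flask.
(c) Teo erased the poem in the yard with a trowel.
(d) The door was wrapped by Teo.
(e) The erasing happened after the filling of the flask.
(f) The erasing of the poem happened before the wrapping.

(b), (c), (f)

(a) Not entailed — the hammer is the instrument, not what was polished.
(b) Entailed — this follows by dropping conjuncts from the filling event's description.
(c) Entailed — the original entails any weakening of itself; this just drops 'carefully'.
(d) Not entailed — Teo wrapped the twig, not the door; the door belongs to the polishing event.
(e) Not entailed — the narrative places the erasing before the filling, not after.
(f) Entailed — the narrative places the erasing before the wrapping.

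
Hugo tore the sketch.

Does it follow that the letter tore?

no

Nothing is said about any letter; only the sketch is affected.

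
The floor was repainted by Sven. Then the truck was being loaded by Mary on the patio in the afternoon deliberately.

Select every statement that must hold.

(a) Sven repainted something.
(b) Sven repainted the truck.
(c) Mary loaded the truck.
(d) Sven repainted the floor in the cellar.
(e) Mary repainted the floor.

(a)

(a) Entailed — the original entails any weakening of itself; this just generalizes the patient.
(b) Not entailed — Sven repainted the floor, not the truck; the truck belongs to the loading event.
(c) Not entailed — 'was loading' is progressive on an accomplishment; it does not entail the completed 'loaded'.
(d) Not entailed — 'in the cellar' adds information not in the original event.
(e) Not entailed — the passage has Sven repainting the floor, not Mary.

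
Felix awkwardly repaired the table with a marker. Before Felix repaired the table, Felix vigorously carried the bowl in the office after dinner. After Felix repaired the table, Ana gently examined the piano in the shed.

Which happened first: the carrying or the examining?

the carrying

The connectives place the carrying before the examining.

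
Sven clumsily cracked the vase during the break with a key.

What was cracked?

the vase

'the vase' marks the patient of the cracking event.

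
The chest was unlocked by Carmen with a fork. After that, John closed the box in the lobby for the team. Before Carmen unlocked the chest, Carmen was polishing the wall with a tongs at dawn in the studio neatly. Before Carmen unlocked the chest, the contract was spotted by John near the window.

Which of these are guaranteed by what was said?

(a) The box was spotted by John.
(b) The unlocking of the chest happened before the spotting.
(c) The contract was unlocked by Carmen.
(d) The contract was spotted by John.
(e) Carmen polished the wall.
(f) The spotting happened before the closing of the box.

(a) Not entailed — John spotted the contract, not the box; the box belongs to the closing event.
(b) Not entailed — the narrative places the spotting before the unlocking, not after.
(c) Not entailed — Carmen unlocked the chest, not the contract; the contract belongs to the spotting event.
(d) Entailed — the original entails any weakening of itself; this just drops 'near the window'.
(e) Entailed — 'polish' is an activity; 'was polishing' entails that some polishing happened, so 'polished' holds.
(f) Entailed — the narrative places the spotting before the closing.

(d), (e), (f)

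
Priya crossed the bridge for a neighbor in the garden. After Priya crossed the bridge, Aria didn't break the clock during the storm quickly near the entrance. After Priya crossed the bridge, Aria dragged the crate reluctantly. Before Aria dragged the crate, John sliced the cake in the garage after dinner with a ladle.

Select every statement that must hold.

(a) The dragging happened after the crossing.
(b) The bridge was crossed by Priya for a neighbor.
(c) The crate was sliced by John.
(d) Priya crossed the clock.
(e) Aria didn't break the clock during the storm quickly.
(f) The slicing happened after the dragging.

(a), (b)

(a) Entailed — the narrative places the crossing before the dragging.
(b) Entailed — the original entails any weakening of itself; this just drops 'in the garden'.
(c) Not entailed — John sliced the cake, not the crate; the crate belongs to the dragging event.
(d) Not entailed — Priya crossed the bridge, not the clock; the clock belongs to the breaking event.
(e) Not entailed — dropping 'near the entrance' under negation is not valid — the original leaves open that Aria broke the clock some other way.
(f) Not entailed — the narrative places the slicing before the dragging, not after.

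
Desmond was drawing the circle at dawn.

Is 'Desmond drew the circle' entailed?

no

'was drawing' is progressive; for an accomplishment like 'draw the circle', it doesn't entail completion.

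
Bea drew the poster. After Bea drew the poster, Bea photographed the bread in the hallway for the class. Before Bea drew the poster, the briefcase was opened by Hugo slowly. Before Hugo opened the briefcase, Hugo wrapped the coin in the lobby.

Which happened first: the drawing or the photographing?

the drawing

The connectives place the drawing before the photographing.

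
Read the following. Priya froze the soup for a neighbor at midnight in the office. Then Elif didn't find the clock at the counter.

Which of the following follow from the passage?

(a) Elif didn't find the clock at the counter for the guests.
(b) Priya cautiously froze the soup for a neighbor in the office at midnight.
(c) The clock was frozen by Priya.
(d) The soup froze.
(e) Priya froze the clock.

(a) Entailed — under negation, adding a further restriction is entailed: if no such finding event occurred, none occurred for the guests either.
(b) Not entailed — 'cautiously' adds information not in the original event.
(c) Not entailed — Priya froze the soup, not the clock; the clock belongs to the finding event.
(d) Entailed — 'Priya froze the soup' is causative; it entails the inchoative 'the soup froze'.
(e) Not entailed — Priya froze the soup, not the clock; the clock belongs to the finding event.

(a), (d)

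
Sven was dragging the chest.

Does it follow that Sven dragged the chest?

'drag' is atelic; if Sven was dragging the chest, then Sven dragged the chest (for some time).

yes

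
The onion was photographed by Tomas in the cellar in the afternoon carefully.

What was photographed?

the onion

'the onion' marks the patient of the photographing event.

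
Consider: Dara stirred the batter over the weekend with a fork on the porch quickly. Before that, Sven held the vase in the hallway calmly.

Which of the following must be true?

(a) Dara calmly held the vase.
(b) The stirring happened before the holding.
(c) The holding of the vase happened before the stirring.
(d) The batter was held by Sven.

(c)

(a) Not entailed — the passage has Sven holding the vase, not Dara.
(b) Not entailed — the narrative places the holding before the stirring, not after.
(c) Entailed — the narrative places the holding before the stirring.
(d) Not entailed — Sven held the vase, not the batter; the batter belongs to the stirring event.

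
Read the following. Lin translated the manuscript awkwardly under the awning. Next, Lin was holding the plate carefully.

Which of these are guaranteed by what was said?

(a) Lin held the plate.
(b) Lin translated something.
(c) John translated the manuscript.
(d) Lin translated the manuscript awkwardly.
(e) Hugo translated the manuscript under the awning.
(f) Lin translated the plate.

(a) Entailed — 'hold' is an activity; 'was holding' entails that some holding happened, so 'held' holds.
(b) Entailed — every conjunct here is already in the original translating event.
(c) Not entailed — the passage has Lin translating the manuscript, not John.
(d) Entailed — this follows by dropping conjuncts from the translating event's description.
(e) Not entailed — the passage has Lin translating the manuscript, not Hugo.
(f) Not entailed — Lin translated the manuscript, not the plate; the plate belongs to the holding event.

(a), (b), (d)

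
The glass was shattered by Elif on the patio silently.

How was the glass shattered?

silently

'silently' marks the manner of the shattering event.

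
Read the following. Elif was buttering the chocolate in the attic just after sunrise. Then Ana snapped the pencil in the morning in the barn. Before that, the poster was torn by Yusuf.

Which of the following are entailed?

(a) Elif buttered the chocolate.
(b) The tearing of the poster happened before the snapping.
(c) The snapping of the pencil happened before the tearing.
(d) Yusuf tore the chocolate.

(b)

(a) Not entailed — 'was buttering' is progressive on an accomplishment; it does not entail the completed 'buttered'.
(b) Entailed — the narrative places the tearing before the snapping.
(c) Not entailed — the narrative places the tearing before the snapping, not after.
(d) Not entailed — Yusuf tore the poster, not the chocolate; the chocolate belongs to the buttering event.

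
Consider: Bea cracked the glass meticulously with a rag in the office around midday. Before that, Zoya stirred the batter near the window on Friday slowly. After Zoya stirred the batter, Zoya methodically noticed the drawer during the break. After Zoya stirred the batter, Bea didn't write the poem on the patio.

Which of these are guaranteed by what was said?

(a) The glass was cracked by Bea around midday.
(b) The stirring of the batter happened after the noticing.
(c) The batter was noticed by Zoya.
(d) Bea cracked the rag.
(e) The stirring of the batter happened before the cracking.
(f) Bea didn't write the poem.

(a), (e)

(a) Entailed — the original entails any weakening of itself; this just drops 'with a rag', 'in the office', 'meticulously'.
(b) Not entailed — the narrative places the stirring before the noticing, not after.
(c) Not entailed — Zoya noticed the drawer, not the batter; the batter belongs to the stirring event.
(d) Not entailed — the rag is the instrument, not what was cracked.
(e) Entailed — the narrative places the stirring before the cracking.
(f) Not entailed — dropping 'on the patio' under negation is not valid — the original leaves open that Bea wrote the poem some other way.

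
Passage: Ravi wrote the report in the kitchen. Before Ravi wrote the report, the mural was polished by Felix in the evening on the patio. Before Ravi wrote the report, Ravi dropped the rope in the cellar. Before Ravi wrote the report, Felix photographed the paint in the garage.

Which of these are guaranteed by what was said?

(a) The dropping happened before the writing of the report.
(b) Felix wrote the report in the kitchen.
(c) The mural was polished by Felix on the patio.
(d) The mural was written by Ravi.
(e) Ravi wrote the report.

(a), (c), (e)

(a) Entailed — the narrative places the dropping before the writing.
(b) Not entailed — the passage has Ravi writing the report, not Felix.
(c) Entailed — dropping 'in the evening' leaves a sub-description the original still satisfies.
(d) Not entailed — Ravi wrote the report, not the mural; the mural belongs to the polishing event.
(e) Entailed — dropping 'in the kitchen' leaves a sub-description the original still satisfies.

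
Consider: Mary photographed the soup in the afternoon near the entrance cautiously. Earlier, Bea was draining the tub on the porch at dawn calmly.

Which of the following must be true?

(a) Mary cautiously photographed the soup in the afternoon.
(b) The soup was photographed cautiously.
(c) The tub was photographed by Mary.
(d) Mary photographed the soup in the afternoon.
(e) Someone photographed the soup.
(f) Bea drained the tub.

(a) Entailed — this follows by dropping conjuncts from the photographing event's description.
(b) Entailed — the original entails any weakening of itself; this just drops 'in the afternoon', 'near the entrance' and generalizes the agent.
(c) Not entailed — Mary photographed the soup, not the tub; the tub belongs to the draining event.
(d) Entailed — this follows by dropping conjuncts from the photographing event's description.
(e) Entailed — this follows by dropping conjuncts from the photographing event's description.
(f) Not entailed — 'was draining' is progressive on an accomplishment; it does not entail the completed 'drained'.

(a), (b), (d), (e)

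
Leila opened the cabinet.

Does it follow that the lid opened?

Nothing is said about any lid; only the cabinet is affected.

no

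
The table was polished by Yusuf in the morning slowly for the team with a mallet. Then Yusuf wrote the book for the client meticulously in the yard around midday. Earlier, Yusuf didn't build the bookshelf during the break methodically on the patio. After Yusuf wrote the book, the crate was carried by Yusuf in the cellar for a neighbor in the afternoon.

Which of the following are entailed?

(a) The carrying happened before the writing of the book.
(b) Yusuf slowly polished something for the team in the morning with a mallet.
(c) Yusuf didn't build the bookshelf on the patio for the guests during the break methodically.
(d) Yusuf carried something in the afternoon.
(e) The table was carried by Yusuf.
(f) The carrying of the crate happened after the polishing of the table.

(a) Not entailed — the narrative places the writing before the carrying, not after.
(b) Entailed — this follows by dropping conjuncts from the polishing event's description.
(c) Entailed — under negation, adding a further restriction is entailed: if no such building event occurred, none occurred for the guests either.
(d) Entailed — this follows by dropping conjuncts from the carrying event's description.
(e) Not entailed — Yusuf carried the crate, not the table; the table belongs to the polishing event.
(f) Entailed — the narrative places the polishing before the carrying.

(b), (c), (d), (f)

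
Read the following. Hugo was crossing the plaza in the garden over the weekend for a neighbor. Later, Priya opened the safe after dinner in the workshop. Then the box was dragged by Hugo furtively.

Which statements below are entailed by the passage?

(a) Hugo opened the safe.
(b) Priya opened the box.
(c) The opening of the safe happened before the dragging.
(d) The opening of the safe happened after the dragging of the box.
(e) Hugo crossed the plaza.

(c)

(a) Not entailed — the passage has Priya opening the safe, not Hugo.
(b) Not entailed — Priya opened the safe, not the box; the box belongs to the dragging event.
(c) Entailed — the narrative places the opening before the dragging.
(d) Not entailed — the narrative places the opening before the dragging, not after.
(e) Not entailed — 'was crossing' is progressive on an accomplishment; it does not entail the completed 'crossed'.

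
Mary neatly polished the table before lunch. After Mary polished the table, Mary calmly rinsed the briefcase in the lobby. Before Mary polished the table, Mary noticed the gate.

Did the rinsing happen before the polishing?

no

The narrative orders the polishing before the rinsing.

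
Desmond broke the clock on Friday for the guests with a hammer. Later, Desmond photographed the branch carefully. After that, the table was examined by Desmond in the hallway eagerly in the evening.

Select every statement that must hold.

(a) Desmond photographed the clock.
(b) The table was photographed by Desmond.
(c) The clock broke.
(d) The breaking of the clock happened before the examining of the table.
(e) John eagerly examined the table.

(c), (d)

(a) Not entailed — Desmond photographed the branch, not the clock; the clock belongs to the breaking event.
(b) Not entailed — Desmond photographed the branch, not the table; the table belongs to the examining event.
(c) Entailed — 'Desmond broke the clock' is causative; it entails the inchoative 'the clock broke'.
(d) Entailed — the narrative places the breaking before the examining.
(e) Not entailed — the passage has Desmond examining the table, not John.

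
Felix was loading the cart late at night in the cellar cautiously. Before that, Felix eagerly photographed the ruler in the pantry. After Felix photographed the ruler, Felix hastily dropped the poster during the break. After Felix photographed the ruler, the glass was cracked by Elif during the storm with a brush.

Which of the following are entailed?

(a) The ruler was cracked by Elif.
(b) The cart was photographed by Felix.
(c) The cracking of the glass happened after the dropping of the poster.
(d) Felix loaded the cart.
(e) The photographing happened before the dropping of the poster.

(a) Not entailed — Elif cracked the glass, not the ruler; the ruler belongs to the photographing event.
(b) Not entailed — Felix photographed the ruler, not the cart; the cart belongs to the loading event.
(c) Not entailed — the narrative doesn't order the dropping relative to the cracking.
(d) Not entailed — 'was loading' is progressive on an accomplishment; it does not entail the completed 'loaded'.
(e) Entailed — the narrative places the photographing before the dropping.

(e)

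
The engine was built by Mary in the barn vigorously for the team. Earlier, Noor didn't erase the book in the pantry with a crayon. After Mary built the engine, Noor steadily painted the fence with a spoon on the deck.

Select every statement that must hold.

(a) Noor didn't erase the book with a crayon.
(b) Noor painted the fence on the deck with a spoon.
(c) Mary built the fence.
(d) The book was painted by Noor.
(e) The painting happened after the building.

(a) Not entailed — dropping 'in the pantry' under negation is not valid — the original leaves open that Noor erased the book some other way.
(b) Entailed — the original entails any weakening of itself; this just drops 'steadily'.
(c) Not entailed — Mary built the engine, not the fence; the fence belongs to the painting event.
(d) Not entailed — Noor painted the fence, not the book; the book belongs to the erasing event.
(e) Entailed — the narrative places the building before the painting.

(b), (e)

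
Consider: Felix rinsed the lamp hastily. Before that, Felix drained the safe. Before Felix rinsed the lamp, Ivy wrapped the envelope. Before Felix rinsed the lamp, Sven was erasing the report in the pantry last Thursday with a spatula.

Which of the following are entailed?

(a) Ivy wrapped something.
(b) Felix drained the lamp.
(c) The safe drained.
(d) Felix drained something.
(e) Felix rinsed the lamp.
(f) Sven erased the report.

(a) Entailed — generalizing the patient leaves a sub-description the original still satisfies.
(b) Not entailed — Felix drained the safe, not the lamp; the lamp belongs to the rinsing event.
(c) Entailed — 'Felix drained the safe' is causative; it entails the inchoative 'the safe drained'.
(d) Entailed — the original entails any weakening of itself; this just generalizes the patient.
(e) Entailed — this follows by dropping conjuncts from the rinsing event's description.
(f) Not entailed — 'was erasing' is progressive on an accomplishment; it does not entail the completed 'erased'.

(a), (c), (d), (e)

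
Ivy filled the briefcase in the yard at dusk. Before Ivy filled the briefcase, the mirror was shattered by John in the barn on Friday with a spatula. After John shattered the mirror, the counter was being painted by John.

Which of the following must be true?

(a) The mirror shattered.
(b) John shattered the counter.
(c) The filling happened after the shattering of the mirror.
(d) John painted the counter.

(a) Entailed — 'John shattered the mirror' is causative; it entails the inchoative 'the mirror shattered'.
(b) Not entailed — John shattered the mirror, not the counter; the counter belongs to the painting event.
(c) Entailed — the narrative places the shattering before the filling.
(d) Not entailed — 'was painting' is progressive on an accomplishment; it does not entail the completed 'painted'.

(a), (c)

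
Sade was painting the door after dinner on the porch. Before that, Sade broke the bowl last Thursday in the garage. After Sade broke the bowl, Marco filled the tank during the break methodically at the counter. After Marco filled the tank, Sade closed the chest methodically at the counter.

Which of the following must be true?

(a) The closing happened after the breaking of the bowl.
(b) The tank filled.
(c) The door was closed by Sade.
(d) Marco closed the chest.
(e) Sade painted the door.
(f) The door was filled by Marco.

(a) Entailed — the narrative places the breaking before the closing.
(b) Entailed — 'Marco filled the tank' is causative; it entails the inchoative 'the tank filled'.
(c) Not entailed — Sade closed the chest, not the door; the door belongs to the painting event.
(d) Not entailed — the passage has Sade closing the chest, not Marco.
(e) Not entailed — 'was painting' is progressive on an accomplishment; it does not entail the completed 'painted'.
(f) Not entailed — Marco filled the tank, not the door; the door belongs to the painting event.

(a), (b)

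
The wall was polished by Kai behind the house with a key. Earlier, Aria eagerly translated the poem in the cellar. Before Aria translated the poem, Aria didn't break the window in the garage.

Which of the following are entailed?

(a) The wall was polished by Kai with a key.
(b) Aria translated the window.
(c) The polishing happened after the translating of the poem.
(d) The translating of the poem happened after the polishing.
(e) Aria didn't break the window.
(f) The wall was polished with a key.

(a) Entailed — dropping 'behind the house' leaves a sub-description the original still satisfies.
(b) Not entailed — Aria translated the poem, not the window; the window belongs to the breaking event.
(c) Entailed — the narrative places the translating before the polishing.
(d) Not entailed — the narrative places the translating before the polishing, not after.
(e) Not entailed — dropping 'in the garage' under negation is not valid — the original leaves open that Aria broke the window some other way.
(f) Entailed — this follows by dropping conjuncts from the polishing event's description.

(a), (c), (f)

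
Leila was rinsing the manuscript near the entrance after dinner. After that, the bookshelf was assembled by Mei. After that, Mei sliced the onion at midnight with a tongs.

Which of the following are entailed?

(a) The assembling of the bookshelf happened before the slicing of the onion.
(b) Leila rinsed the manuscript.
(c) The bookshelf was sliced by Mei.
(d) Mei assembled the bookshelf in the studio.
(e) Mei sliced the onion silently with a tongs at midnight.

(a) Entailed — the narrative places the assembling before the slicing.
(b) Entailed — 'rinse' is an activity; 'was rinsing' entails that some rinsing happened, so 'rinsed' holds.
(c) Not entailed — Mei sliced the onion, not the bookshelf; the bookshelf belongs to the assembling event.
(d) Not entailed — 'in the studio' adds information not in the original event.
(e) Not entailed — 'silently' adds information not in the original event.

(a), (b)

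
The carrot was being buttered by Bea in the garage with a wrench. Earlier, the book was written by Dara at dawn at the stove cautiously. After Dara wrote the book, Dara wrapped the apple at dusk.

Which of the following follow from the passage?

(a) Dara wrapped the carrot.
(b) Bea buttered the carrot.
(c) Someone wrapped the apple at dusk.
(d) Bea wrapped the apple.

(a) Not entailed — Dara wrapped the apple, not the carrot; the carrot belongs to the buttering event.
(b) Not entailed — 'was buttering' is progressive on an accomplishment; it does not entail the completed 'buttered'.
(c) Entailed — this follows by dropping conjuncts from the wrapping event's description.
(d) Not entailed — the passage has Dara wrapping the apple, not Bea.

(c)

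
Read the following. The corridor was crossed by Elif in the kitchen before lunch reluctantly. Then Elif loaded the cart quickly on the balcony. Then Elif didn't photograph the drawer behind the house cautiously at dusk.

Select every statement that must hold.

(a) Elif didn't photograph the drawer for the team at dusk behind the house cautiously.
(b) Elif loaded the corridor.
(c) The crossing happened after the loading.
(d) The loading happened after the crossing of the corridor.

(a) Entailed — under negation, adding a further restriction is entailed: if no such photographing event occurred, none occurred for the team either.
(b) Not entailed — Elif loaded the cart, not the corridor; the corridor belongs to the crossing event.
(c) Not entailed — the narrative places the crossing before the loading, not after.
(d) Entailed — the narrative places the crossing before the loading.

(a), (d)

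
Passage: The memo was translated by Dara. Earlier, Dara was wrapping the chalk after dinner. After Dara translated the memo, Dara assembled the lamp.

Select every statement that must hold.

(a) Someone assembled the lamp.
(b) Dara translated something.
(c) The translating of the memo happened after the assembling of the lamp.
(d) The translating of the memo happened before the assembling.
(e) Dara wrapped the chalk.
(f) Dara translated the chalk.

(a) Entailed — this follows by dropping conjuncts from the assembling event's description.
(b) Entailed — every conjunct here is already in the original translating event.
(c) Not entailed — the narrative places the translating before the assembling, not after.
(d) Entailed — the narrative places the translating before the assembling.
(e) Not entailed — 'was wrapping' is progressive on an accomplishment; it does not entail the completed 'wrapped'.
(f) Not entailed — Dara translated the memo, not the chalk; the chalk belongs to the wrapping event.

(a), (b), (d)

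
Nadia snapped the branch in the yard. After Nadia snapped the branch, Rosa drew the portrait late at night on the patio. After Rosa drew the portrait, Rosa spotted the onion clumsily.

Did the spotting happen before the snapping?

The narrative orders the snapping before the spotting.

no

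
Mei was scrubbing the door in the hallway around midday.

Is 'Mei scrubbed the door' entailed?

yes

'scrub' is atelic; if Mei was scrubbing the door, then Mei scrubbed the door (for some time).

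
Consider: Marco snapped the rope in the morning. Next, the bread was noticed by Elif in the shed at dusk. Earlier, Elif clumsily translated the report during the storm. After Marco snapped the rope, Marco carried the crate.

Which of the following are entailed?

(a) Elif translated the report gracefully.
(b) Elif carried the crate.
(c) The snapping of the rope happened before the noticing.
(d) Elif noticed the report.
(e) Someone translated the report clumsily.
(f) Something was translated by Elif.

(c), (e), (f)

(a) Not entailed — 'gracefully' adds a manner not in (and inconsistent with) the original.
(b) Not entailed — the passage has Marco carrying the crate, not Elif.
(c) Entailed — the narrative places the snapping before the noticing.
(d) Not entailed — Elif noticed the bread, not the report; the report belongs to the translating event.
(e) Entailed — every conjunct here is already in the original translating event.
(f) Entailed — the original entails any weakening of itself; this just drops 'clumsily', 'during the storm' and generalizes the patient.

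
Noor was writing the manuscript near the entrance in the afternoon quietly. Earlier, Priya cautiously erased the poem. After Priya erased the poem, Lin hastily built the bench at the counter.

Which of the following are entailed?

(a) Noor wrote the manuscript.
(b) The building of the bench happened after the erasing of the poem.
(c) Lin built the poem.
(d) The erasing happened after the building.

(b)

(a) Not entailed — 'was writing' is progressive on an accomplishment; it does not entail the completed 'wrote'.
(b) Entailed — the narrative places the erasing before the building.
(c) Not entailed — Lin built the bench, not the poem; the poem belongs to the erasing event.
(d) Not entailed — the narrative places the erasing before the building, not after.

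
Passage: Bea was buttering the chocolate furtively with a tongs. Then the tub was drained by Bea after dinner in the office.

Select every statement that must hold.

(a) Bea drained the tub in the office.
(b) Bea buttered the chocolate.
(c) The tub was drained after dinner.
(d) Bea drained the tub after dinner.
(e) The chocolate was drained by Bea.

(a) Entailed — this follows by dropping conjuncts from the draining event's description.
(b) Not entailed — 'was buttering' is progressive on an accomplishment; it does not entail the completed 'buttered'.
(c) Entailed — dropping 'in the office' and generalizing the agent leaves a sub-description the original still satisfies.
(d) Entailed — every conjunct here is already in the original draining event.
(e) Not entailed — Bea drained the tub, not the chocolate; the chocolate belongs to the buttering event.

(a), (c), (d)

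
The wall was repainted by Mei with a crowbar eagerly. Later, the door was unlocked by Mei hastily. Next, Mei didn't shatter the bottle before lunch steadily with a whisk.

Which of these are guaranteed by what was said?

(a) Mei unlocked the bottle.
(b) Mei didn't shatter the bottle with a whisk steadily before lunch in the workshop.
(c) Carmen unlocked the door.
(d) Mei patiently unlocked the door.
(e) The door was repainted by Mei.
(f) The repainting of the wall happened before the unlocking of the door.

(b), (f)

(a) Not entailed — Mei unlocked the door, not the bottle; the bottle belongs to the shattering event.
(b) Entailed — under negation, adding a further restriction is entailed: if no such shattering event occurred, none occurred in the workshop either.
(c) Not entailed — the passage has Mei unlocking the door, not Carmen.
(d) Not entailed — 'patiently' adds a manner not in (and inconsistent with) the original.
(e) Not entailed — Mei repainted the wall, not the door; the door belongs to the unlocking event.
(f) Entailed — the narrative places the repainting before the unlocking.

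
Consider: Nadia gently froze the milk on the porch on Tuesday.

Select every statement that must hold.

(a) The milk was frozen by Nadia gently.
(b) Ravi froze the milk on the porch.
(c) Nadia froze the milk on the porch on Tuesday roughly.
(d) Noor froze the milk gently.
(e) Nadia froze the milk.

(a) Entailed — this follows by dropping conjuncts from the freezing event's description.
(b) Not entailed — the passage has Nadia freezing the milk, not Ravi.
(c) Not entailed — 'roughly' adds a manner not in (and inconsistent with) the original.
(d) Not entailed — the passage has Nadia freezing the milk, not Noor.
(e) Entailed — dropping 'on the porch', 'on Tuesday', 'gently' leaves a sub-description the original still satisfies.

(a), (e)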